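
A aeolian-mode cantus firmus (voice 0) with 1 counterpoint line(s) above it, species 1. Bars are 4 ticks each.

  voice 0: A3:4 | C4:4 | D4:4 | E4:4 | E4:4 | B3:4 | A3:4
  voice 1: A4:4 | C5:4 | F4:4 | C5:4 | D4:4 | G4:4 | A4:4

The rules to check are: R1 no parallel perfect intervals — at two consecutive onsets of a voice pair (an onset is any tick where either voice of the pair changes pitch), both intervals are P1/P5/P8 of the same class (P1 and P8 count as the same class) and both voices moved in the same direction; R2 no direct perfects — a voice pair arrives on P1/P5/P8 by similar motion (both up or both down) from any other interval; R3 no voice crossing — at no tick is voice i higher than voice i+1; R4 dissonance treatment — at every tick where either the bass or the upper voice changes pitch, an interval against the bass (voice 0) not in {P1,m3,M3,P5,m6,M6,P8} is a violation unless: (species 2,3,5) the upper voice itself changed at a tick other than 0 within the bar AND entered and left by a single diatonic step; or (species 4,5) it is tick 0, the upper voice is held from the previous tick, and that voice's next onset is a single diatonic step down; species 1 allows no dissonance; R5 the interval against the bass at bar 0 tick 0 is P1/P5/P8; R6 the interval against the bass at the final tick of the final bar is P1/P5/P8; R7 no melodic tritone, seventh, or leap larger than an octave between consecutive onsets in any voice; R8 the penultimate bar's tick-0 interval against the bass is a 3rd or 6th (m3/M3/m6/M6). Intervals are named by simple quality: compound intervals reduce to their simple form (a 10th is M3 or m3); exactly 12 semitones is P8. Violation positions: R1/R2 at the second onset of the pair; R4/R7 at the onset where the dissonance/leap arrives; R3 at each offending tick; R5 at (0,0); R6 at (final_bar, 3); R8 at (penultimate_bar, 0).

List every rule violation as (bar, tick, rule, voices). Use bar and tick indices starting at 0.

bar 0: v0=A3 v1=A4 downbeat P8
bar 1: v0=C4 v1=C5 downbeat P8
bar 2: v0=D4 v1=F4 downbeat m3
bar 3: v0=E4 v1=C5 downbeat m6
bar 4: v0=E4 v1=D4 downbeat M2
bar 5: v0=B3 v1=G4 downbeat m6
bar 6: v0=A3 v1=A4 downbeat P8
  -> R1 @ bar 1 tick 0 v(0, 1): A3/A4 P8 -> C4/C5 P8 similar
  -> R3 @ bar 4 tick 0 v(0, 1): E4 above D4
  -> R4 @ bar 4 tick 0 v(0, 1): E4/D4 M2 untreated
  -> R7 @ bar 4 tick 0 v(1,): C5->D4 leap 10st
  -> R3 @ bar 4 tick 1 v(0, 1): E4 above D4
  -> R3 @ bar 4 tick 2 v(0, 1): E4 above D4
  -> R3 @ bar 4 tick 3 v(0, 1): E4 above D4

(1, 0, R1, (0, 1))
(4, 0, R3, (0, 1))
(4, 0, R4, (0, 1))
(4, 0, R7, (1,))
(4, 1, R3, (0, 1))
(4, 2, R3, (0, 1))
(4, 3, R3, (0, 1))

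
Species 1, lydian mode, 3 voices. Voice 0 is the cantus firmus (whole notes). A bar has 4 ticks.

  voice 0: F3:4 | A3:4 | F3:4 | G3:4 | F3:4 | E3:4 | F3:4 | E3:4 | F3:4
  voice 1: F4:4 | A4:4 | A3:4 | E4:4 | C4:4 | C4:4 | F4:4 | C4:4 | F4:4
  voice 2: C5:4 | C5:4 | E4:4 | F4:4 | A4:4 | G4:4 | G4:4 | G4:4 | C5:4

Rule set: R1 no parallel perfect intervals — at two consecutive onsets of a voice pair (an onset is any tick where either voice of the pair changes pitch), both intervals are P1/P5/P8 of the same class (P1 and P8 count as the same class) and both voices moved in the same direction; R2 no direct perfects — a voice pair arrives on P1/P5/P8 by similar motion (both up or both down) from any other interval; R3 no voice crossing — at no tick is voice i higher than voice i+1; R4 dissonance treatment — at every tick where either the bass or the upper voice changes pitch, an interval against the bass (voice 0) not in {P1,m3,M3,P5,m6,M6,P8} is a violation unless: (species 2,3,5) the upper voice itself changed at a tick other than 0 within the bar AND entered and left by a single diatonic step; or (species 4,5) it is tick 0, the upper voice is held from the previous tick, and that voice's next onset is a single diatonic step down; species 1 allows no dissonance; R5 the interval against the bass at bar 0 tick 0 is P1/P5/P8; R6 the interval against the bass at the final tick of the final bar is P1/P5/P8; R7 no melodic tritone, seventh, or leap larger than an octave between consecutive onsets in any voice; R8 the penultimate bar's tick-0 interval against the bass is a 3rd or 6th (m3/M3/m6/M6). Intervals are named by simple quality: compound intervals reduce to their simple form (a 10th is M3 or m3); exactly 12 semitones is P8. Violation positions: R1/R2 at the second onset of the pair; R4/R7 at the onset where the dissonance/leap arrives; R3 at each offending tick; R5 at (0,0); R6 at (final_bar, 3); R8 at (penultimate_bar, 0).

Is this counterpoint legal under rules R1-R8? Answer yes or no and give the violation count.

bar 0: v0=F3 v1=F4 v2=C5 (P5)
bar 1: v0=A3 v1=A4 v2=C5 (m3)
bar 2: v0=F3 v1=A3 v2=E4 (M7)
bar 3: v0=G3 v1=E4 v2=F4 (m7)
bar 4: v0=F3 v1=C4 v2=A4 (M3)
bar 5: v0=E3 v1=C4 v2=G4 (m3)
bar 6: v0=F3 v1=F4 v2=G4 (M2)
bar 7: v0=E3 v1=C4 v2=G4 (m3)
bar 8: v0=F3 v1=F4 v2=C5 (P5)
  R1 @ bar1.0: F3/F4 P8 -> A3/A4 P8 similar
  R2 @ bar2.0: A4/C5 m3 -> A3/E4 P5 similar
  R4 @ bar2.0: F3/E4 M7 untreated
  R4 @ bar3.0: G3/F4 m7 untreated
  R2 @ bar4.0: G3/E4 M6 -> F3/C4 P5 similar
  R2 @ bar6.0: E3/C4 m6 -> F3/F4 P8 similar
  R4 @ bar6.0: F3/G4 M2 untreated
  R1 @ bar8.0: C4/G4 P5 -> F4/C5 P5 similar
  R2 @ bar8.0: E3/C4 m6 -> F3/F4 P8 similar
  R2 @ bar8.0: E3/G4 m3 -> F3/C5 P5 similar

No (10 violations)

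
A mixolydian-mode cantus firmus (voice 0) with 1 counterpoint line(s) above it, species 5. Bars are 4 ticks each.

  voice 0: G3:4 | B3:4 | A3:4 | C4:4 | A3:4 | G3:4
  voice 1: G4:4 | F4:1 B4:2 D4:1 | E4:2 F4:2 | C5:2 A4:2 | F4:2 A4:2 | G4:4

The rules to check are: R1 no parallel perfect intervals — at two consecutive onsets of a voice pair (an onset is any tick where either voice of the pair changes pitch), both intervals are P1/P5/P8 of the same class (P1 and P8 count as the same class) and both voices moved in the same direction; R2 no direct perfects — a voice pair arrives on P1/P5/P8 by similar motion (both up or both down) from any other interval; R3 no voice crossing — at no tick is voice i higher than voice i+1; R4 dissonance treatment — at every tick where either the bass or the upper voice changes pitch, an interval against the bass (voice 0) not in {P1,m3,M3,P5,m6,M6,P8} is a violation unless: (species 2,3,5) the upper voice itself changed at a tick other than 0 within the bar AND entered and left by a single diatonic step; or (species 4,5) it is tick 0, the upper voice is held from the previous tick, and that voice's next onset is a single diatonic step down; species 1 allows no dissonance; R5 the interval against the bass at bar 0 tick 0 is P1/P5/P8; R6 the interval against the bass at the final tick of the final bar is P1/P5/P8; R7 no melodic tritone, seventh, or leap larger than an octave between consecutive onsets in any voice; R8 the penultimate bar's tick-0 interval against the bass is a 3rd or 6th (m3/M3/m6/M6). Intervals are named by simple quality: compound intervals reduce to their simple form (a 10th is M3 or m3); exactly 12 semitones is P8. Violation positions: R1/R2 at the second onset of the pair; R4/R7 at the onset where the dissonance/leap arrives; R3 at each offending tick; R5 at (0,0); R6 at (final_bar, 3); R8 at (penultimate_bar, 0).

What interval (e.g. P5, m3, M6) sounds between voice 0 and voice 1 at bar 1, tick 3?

voice 0=B3 voice 1=D4 -> m3

m3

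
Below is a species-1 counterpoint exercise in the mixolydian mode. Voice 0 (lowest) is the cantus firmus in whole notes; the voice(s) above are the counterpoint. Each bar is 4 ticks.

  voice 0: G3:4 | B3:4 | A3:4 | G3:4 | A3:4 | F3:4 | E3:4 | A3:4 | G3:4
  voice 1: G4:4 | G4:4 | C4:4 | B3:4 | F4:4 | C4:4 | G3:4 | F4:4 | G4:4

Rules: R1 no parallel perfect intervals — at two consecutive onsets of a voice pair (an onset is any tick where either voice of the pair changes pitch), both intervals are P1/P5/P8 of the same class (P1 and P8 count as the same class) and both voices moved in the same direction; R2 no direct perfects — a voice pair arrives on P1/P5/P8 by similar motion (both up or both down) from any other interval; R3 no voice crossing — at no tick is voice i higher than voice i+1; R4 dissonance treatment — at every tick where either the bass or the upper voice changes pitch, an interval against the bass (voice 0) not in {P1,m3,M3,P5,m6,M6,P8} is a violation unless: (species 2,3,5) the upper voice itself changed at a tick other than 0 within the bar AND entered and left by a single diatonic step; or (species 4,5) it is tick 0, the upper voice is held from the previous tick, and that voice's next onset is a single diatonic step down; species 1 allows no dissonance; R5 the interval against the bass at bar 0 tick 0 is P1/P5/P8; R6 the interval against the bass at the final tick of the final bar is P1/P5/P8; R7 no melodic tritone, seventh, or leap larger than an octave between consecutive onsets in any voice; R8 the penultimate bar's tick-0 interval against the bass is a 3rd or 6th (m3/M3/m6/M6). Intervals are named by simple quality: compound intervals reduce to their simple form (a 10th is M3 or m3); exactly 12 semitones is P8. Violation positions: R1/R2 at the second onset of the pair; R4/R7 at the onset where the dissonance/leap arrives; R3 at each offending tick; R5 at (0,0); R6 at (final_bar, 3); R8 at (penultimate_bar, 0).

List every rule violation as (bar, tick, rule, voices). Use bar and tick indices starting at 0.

(4, 0, R7, (1,))
(5, 0, R2, (0, 1))
(7, 0, R7, (1,))

bar 0: v0=G3 v1=G4 downbeat P8
bar 1: v0=B3 v1=G4 downbeat m6
bar 2: v0=A3 v1=C4 downbeat m3
bar 3: v0=G3 v1=B3 downbeat M3
bar 4: v0=A3 v1=F4 downbeat m6
bar 5: v0=F3 v1=C4 downbeat P5
bar 6: v0=E3 v1=G3 downbeat m3
bar 7: v0=A3 v1=F4 downbeat m6
bar 8: v0=G3 v1=G4 downbeat P8
  -> R7 @ bar 4 tick 0 v(1,): B3->F4 leap 6st
  -> R2 @ bar 5 tick 0 v(0, 1): A3/F4 m6 -> F3/C4 P5 similar
  -> R7 @ bar 7 tick 0 v(1,): G3->F4 leap 10st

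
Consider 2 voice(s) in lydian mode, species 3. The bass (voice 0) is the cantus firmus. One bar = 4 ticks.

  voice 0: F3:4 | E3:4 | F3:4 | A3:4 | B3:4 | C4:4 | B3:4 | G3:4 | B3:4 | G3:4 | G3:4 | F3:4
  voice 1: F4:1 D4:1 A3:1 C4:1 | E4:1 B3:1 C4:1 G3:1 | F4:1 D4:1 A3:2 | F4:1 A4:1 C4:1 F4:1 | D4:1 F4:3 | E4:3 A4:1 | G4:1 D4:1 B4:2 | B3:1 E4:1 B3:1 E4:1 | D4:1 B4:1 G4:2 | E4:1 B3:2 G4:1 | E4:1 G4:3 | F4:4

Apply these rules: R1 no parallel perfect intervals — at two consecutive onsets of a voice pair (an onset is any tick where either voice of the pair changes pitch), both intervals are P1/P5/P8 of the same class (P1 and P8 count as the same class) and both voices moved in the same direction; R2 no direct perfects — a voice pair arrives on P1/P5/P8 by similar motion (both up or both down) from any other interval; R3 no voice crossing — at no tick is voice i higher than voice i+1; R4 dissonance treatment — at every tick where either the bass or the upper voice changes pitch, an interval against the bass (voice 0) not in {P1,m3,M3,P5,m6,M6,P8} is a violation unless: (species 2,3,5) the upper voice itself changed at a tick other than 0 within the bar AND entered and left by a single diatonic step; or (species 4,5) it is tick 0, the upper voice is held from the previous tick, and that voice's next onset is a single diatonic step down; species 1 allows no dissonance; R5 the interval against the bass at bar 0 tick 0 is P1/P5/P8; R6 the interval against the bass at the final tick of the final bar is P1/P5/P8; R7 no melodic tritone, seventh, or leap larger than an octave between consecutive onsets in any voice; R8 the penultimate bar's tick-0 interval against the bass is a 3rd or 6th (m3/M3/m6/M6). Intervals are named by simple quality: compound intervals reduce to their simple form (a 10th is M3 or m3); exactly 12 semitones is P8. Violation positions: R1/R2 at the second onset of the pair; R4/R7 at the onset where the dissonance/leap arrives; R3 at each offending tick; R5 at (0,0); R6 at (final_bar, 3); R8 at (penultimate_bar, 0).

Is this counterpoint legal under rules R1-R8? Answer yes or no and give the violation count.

bar 0: v0=F3 v1=F4 (P8)
bar 1: v0=E3 v1=E4 (P8)
bar 2: v0=F3 v1=F4 (P8)
bar 3: v0=A3 v1=F4 (m6)
bar 4: v0=B3 v1=D4 (m3)
bar 5: v0=C4 v1=E4 (M3)
bar 6: v0=B3 v1=G4 (m6)
bar 7: v0=G3 v1=B3 (M3)
bar 8: v0=B3 v1=D4 (m3)
bar 9: v0=G3 v1=E4 (M6)
bar 10: v0=G3 v1=E4 (M6)
bar 11: v0=F3 v1=F4 (P8)
  R2 @ bar2.0: E3/G3 m3 -> F3/F4 P8 similar
  R7 @ bar2.0: G3->F4 leap 10st
  R4 @ bar4.1: B3/F4 TT untreated
  R1 @ bar11.0: G3/G4 P8 -> F3/F4 P8 similar

No (4 violations)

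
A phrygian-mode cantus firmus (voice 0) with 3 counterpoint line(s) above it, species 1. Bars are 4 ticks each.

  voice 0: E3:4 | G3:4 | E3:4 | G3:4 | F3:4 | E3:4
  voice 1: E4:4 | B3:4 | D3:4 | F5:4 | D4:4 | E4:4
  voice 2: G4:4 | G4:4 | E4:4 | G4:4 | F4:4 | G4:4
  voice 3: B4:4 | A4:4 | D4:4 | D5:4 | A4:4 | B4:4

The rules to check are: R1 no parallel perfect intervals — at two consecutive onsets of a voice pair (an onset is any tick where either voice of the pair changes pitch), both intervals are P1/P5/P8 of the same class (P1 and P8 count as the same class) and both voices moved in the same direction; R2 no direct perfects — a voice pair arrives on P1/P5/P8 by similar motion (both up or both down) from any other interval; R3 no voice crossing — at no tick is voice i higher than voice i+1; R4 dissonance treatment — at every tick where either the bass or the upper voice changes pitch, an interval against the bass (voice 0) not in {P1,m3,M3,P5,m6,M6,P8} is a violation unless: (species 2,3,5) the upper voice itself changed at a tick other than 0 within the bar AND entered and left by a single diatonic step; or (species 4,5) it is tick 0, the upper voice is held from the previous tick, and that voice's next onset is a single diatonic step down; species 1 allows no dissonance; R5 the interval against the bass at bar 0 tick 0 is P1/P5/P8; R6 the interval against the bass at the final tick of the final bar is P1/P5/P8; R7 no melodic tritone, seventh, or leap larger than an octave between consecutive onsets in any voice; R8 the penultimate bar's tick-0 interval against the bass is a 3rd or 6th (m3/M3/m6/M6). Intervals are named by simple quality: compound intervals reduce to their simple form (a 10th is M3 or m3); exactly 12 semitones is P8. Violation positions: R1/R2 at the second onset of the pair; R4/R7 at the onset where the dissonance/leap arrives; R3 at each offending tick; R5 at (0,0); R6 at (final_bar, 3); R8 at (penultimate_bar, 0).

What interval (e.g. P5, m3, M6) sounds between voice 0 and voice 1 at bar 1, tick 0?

voice 0=G3 voice 1=B3 -> M3

M3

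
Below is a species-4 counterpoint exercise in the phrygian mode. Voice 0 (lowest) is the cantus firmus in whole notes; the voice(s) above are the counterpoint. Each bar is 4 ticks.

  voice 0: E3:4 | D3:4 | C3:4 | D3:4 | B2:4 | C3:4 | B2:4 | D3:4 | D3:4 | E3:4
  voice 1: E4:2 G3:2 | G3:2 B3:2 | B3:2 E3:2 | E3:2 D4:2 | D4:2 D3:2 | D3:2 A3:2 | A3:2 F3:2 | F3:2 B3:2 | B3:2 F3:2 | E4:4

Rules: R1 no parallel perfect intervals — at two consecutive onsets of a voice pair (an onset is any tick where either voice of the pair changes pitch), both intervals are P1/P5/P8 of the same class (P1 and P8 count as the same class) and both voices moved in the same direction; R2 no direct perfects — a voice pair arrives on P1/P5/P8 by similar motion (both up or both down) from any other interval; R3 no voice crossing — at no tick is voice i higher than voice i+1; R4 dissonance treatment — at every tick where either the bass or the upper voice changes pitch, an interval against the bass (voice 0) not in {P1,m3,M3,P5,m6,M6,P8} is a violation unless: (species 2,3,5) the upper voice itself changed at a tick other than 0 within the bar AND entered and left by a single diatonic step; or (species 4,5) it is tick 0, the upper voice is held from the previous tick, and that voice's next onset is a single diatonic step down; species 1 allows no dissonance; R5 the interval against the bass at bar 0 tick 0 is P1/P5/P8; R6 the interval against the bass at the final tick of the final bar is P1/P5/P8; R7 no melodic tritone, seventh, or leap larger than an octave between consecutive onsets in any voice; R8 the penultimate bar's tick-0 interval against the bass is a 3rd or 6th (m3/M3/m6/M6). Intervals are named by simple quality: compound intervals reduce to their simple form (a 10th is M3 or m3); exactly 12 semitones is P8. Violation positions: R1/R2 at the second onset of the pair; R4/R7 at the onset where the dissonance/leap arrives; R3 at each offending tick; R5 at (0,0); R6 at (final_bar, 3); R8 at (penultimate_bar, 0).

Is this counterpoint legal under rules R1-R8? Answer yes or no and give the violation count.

bar 0: v0=E3 v1=E4 (P8)
bar 1: v0=D3 v1=G3 (P4)
bar 2: v0=C3 v1=B3 (M7)
bar 3: v0=D3 v1=E3 (M2)
bar 4: v0=B2 v1=D4 (m3)
bar 5: v0=C3 v1=D3 (M2)
bar 6: v0=B2 v1=A3 (m7)
bar 7: v0=D3 v1=F3 (m3)
bar 8: v0=D3 v1=B3 (M6)
bar 9: v0=E3 v1=E4 (P8)
  R4 @ bar1.0: D3/G3 P4 untreated
  R4 @ bar2.0: C3/B3 M7 untreated
  R4 @ bar3.0: D3/E3 M2 untreated
  R7 @ bar3.2: E3->D4 leap 10st
  R4 @ bar5.0: C3/D3 M2 untreated
  R4 @ bar6.0: B2/A3 m7 untreated
  R4 @ bar6.2: B2/F3 TT untreated
  R7 @ bar7.2: F3->B3 leap 6st
  R7 @ bar8.2: B3->F3 leap 6st
  R2 @ bar9.0: D3/F3 m3 -> E3/E4 P8 similar
  R7 @ bar9.0: F3->E4 leap 11st

No (11 violations)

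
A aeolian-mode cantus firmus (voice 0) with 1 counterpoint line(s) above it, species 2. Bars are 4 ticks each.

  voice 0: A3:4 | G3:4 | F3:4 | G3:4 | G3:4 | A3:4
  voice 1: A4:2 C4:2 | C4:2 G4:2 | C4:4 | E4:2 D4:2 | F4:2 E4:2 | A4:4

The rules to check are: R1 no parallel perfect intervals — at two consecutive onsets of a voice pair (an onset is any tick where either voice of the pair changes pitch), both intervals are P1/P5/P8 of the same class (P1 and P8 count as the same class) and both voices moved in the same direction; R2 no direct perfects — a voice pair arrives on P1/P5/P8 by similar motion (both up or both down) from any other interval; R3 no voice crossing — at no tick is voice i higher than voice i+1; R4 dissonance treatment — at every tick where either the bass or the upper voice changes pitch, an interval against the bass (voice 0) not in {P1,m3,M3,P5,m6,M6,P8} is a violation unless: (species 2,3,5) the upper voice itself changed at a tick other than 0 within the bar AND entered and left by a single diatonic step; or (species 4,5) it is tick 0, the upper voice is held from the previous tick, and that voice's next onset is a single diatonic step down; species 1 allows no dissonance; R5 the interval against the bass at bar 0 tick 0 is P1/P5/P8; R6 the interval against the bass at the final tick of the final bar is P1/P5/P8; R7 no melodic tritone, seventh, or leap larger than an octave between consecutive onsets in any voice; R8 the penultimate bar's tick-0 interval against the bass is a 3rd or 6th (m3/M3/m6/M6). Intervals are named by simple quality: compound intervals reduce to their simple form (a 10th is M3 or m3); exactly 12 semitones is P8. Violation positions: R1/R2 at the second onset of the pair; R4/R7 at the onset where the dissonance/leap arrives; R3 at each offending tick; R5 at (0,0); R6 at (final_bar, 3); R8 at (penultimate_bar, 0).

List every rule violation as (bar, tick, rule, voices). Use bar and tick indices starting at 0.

bar 0: v0=A3 v1=A4 downbeat P8
bar 1: v0=G3 v1=C4 downbeat P4
bar 2: v0=F3 v1=C4 downbeat P5
bar 3: v0=G3 v1=E4 downbeat M6
bar 4: v0=G3 v1=F4 downbeat m7
bar 5: v0=A3 v1=A4 downbeat P8
  -> R4 @ bar 1 tick 0 v(0, 1): G3/C4 P4 untreated
  -> R2 @ bar 2 tick 0 v(0, 1): G3/G4 P8 -> F3/C4 P5 similar
  -> R4 @ bar 4 tick 0 v(0, 1): G3/F4 m7 untreated
  -> R8 @ bar 4 tick 0 v(0, 1): penult m7 not 3rd/6th
  -> R2 @ bar 5 tick 0 v(0, 1): G3/E4 M6 -> A3/A4 P8 similar

(1, 0, R4, (0, 1))
(2, 0, R2, (0, 1))
(4, 0, R4, (0, 1))
(4, 0, R8, (0, 1))
(5, 0, R2, (0, 1))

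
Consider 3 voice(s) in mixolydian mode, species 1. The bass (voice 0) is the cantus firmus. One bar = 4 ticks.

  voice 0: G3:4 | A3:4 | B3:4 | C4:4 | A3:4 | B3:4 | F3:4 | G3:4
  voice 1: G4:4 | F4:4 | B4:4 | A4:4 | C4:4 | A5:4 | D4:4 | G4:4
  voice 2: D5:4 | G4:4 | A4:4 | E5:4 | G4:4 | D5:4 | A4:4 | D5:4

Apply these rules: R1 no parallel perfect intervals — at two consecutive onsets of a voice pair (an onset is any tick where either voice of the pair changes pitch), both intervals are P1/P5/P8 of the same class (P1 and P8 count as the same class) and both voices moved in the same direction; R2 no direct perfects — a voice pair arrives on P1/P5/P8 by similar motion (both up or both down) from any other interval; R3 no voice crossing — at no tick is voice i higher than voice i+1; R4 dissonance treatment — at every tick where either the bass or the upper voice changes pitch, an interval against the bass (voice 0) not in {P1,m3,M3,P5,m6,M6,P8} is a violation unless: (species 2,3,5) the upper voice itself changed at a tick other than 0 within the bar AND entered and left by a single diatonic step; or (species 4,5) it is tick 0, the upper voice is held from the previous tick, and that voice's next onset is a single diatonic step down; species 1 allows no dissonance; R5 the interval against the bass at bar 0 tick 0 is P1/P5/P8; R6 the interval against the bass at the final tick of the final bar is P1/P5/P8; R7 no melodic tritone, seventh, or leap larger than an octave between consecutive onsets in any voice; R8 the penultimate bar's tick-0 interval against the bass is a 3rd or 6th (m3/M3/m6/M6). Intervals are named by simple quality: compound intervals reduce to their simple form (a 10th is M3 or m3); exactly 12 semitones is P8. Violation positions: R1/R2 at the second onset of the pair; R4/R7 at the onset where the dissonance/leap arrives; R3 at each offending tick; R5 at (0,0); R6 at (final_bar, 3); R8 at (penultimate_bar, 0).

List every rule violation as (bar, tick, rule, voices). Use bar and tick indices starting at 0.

bar 0: v0=G3 v1=G4 v2=D5 downbeat P5
bar 1: v0=A3 v1=F4 v2=G4 downbeat m7
bar 2: v0=B3 v1=B4 v2=A4 downbeat m7
bar 3: v0=C4 v1=A4 v2=E5 downbeat M3
bar 4: v0=A3 v1=C4 v2=G4 downbeat m7
bar 5: v0=B3 v1=A5 v2=D5 downbeat m3
bar 6: v0=F3 v1=D4 v2=A4 downbeat M3
bar 7: v0=G3 v1=G4 v2=D5 downbeat P5
  -> R4 @ bar 1 tick 0 v(0, 2): A3/G4 m7 untreated
  -> R2 @ bar 2 tick 0 v(0, 1): A3/F4 m6 -> B3/B4 P8 similar
  -> R3 @ bar 2 tick 0 v(1, 2): B4 above A4
  -> R4 @ bar 2 tick 0 v(0, 2): B3/A4 m7 untreated
  -> R7 @ bar 2 tick 0 v(1,): F4->B4 leap 6st
  -> R3 @ bar 2 tick 1 v(1, 2): B4 above A4
  -> R3 @ bar 2 tick 2 v(1, 2): B4 above A4
  -> R3 @ bar 2 tick 3 v(1, 2): B4 above A4
  -> R1 @ bar 4 tick 0 v(1, 2): A4/E5 P5 -> C4/G4 P5 similar
  -> R4 @ bar 4 tick 0 v(0, 2): A3/G4 m7 untreated
  -> R1 @ bar 5 tick 0 v(1, 2): C4/G4 P5 -> A5/D5 P5 similar
  -> R3 @ bar 5 tick 0 v(1, 2): A5 above D5
  -> R4 @ bar 5 tick 0 v(0, 1): B3/A5 m7 untreated
  -> R7 @ bar 5 tick 0 v(1,): C4->A5 leap 21st
  -> R3 @ bar 5 tick 1 v(1, 2): A5 above D5
  -> R3 @ bar 5 tick 2 v(1, 2): A5 above D5
  -> R3 @ bar 5 tick 3 v(1, 2): A5 above D5
  -> R1 @ bar 6 tick 0 v(1, 2): A5/D5 P5 -> D4/A4 P5 similar
  -> R7 @ bar 6 tick 0 v(0,): B3->F3 leap 6st
  -> R7 @ bar 6 tick 0 v(1,): A5->D4 leap 19st
  -> R1 @ bar 7 tick 0 v(1, 2): D4/A4 P5 -> G4/D5 P5 similar
  -> R2 @ bar 7 tick 0 v(0, 1): F3/D4 M6 -> G3/G4 P8 similar
  -> R2 @ bar 7 tick 0 v(0, 2): F3/A4 M3 -> G3/D5 P5 similar

(1, 0, R4, (0, 2))
(2, 0, R2, (0, 1))
(2, 0, R3, (1, 2))
(2, 0, R4, (0, 2))
(2, 0, R7, (1,))
(2, 1, R3, (1, 2))
(2, 2, R3, (1, 2))
(2, 3, R3, (1, 2))
(4, 0, R1, (1, 2))
(4, 0, R4, (0, 2))
(5, 0, R1, (1, 2))
(5, 0, R3, (1, 2))
(5, 0, R4, (0, 1))
(5, 0, R7, (1,))
(5, 1, R3, (1, 2))
(5, 2, R3, (1, 2))
(5, 3, R3, (1, 2))
(6, 0, R1, (1, 2))
(6, 0, R7, (0,))
(6, 0, R7, (1,))
(7, 0, R1, (1, 2))
(7, 0, R2, (0, 1))
(7, 0, R2, (0, 2))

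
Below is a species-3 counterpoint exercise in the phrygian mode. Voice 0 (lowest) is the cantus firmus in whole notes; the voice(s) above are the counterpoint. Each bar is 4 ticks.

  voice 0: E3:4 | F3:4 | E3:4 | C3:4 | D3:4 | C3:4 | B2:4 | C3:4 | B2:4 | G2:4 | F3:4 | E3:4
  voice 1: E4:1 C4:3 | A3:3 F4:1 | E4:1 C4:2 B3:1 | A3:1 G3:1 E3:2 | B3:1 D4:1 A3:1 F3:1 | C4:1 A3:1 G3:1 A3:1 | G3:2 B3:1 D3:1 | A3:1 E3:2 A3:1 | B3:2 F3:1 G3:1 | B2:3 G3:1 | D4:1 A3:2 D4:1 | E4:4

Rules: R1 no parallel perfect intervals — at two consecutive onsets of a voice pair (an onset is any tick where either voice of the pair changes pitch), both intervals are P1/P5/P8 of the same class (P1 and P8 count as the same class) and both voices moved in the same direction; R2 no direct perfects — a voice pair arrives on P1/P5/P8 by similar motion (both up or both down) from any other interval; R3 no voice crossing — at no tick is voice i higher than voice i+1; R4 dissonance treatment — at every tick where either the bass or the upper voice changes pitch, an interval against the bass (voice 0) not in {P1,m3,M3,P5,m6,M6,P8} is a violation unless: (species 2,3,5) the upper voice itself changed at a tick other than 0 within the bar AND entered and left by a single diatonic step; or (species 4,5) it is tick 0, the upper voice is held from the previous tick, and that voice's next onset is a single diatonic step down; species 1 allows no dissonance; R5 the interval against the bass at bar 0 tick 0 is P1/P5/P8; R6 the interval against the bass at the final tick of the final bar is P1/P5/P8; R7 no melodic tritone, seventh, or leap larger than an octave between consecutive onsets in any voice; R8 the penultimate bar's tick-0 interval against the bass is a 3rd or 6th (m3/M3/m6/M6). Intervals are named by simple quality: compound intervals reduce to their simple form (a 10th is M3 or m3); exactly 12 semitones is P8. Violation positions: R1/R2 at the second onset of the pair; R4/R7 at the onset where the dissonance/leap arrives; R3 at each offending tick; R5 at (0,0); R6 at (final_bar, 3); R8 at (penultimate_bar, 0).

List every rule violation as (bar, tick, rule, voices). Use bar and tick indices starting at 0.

(2, 0, R1, (0, 1))
(8, 2, R4, (0, 1))
(8, 2, R7, (1,))
(10, 0, R7, (0,))

bar 0: v0=E3 v1=E4 downbeat P8
bar 1: v0=F3 v1=A3 downbeat M3
bar 2: v0=E3 v1=E4 downbeat P8
bar 3: v0=C3 v1=A3 downbeat M6
bar 4: v0=D3 v1=B3 downbeat M6
bar 5: v0=C3 v1=C4 downbeat P8
bar 6: v0=B2 v1=G3 downbeat m6
bar 7: v0=C3 v1=A3 downbeat M6
bar 8: v0=B2 v1=B3 downbeat P8
bar 9: v0=G2 v1=B2 downbeat M3
bar 10: v0=F3 v1=D4 downbeat M6
bar 11: v0=E3 v1=E4 downbeat P8
  -> R1 @ bar 2 tick 0 v(0, 1): F3/F4 P8 -> E3/E4 P8 similar
  -> R4 @ bar 8 tick 2 v(0, 1): B2/F3 TT untreated
  -> R7 @ bar 8 tick 2 v(1,): B3->F3 leap 6st
  -> R7 @ bar 10 tick 0 v(0,): G2->F3 leap 10st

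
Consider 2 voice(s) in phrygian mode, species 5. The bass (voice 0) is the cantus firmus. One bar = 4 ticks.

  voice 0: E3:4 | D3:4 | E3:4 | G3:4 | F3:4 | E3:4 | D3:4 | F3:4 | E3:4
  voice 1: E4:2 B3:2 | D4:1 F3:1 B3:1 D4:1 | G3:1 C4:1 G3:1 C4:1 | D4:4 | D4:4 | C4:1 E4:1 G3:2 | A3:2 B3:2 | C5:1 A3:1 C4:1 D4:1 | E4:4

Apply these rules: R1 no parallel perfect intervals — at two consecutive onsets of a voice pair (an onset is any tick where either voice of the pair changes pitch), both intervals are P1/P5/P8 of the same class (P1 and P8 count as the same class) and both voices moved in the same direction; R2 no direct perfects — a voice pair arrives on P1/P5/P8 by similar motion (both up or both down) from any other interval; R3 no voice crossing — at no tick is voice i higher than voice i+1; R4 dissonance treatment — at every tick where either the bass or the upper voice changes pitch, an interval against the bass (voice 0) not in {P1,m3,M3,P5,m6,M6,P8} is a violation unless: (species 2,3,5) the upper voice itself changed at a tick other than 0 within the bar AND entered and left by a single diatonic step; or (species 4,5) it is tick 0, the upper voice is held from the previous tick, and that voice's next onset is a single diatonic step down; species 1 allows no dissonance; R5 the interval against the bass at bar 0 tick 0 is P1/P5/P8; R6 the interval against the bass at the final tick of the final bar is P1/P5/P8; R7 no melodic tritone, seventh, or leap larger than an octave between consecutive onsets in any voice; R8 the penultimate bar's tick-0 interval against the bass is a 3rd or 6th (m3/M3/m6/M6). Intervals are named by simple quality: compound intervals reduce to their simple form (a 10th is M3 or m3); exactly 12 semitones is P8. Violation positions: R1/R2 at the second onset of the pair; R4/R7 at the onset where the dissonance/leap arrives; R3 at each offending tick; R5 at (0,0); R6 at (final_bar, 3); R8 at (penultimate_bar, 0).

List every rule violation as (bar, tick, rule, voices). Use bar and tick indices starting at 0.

(1, 2, R7, (1,))
(3, 0, R2, (0, 1))
(7, 0, R2, (0, 1))
(7, 0, R7, (1,))
(7, 0, R8, (0, 1))
(7, 1, R7, (1,))

bar 0: v0=E3 v1=E4 downbeat P8
bar 1: v0=D3 v1=D4 downbeat P8
bar 2: v0=E3 v1=G3 downbeat m3
bar 3: v0=G3 v1=D4 downbeat P5
bar 4: v0=F3 v1=D4 downbeat M6
bar 5: v0=E3 v1=C4 downbeat m6
bar 6: v0=D3 v1=A3 downbeat P5
bar 7: v0=F3 v1=C5 downbeat P5
bar 8: v0=E3 v1=E4 downbeat P8
  -> R7 @ bar 1 tick 2 v(1,): F3->B3 leap 6st
  -> R2 @ bar 3 tick 0 v(0, 1): E3/C4 m6 -> G3/D4 P5 similar
  -> R2 @ bar 7 tick 0 v(0, 1): D3/B3 M6 -> F3/C5 P5 similar
  -> R7 @ bar 7 tick 0 v(1,): B3->C5 leap 13st
  -> R8 @ bar 7 tick 0 v(0, 1): penult P5 not 3rd/6th
  -> R7 @ bar 7 tick 1 v(1,): C5->A3 leap 15st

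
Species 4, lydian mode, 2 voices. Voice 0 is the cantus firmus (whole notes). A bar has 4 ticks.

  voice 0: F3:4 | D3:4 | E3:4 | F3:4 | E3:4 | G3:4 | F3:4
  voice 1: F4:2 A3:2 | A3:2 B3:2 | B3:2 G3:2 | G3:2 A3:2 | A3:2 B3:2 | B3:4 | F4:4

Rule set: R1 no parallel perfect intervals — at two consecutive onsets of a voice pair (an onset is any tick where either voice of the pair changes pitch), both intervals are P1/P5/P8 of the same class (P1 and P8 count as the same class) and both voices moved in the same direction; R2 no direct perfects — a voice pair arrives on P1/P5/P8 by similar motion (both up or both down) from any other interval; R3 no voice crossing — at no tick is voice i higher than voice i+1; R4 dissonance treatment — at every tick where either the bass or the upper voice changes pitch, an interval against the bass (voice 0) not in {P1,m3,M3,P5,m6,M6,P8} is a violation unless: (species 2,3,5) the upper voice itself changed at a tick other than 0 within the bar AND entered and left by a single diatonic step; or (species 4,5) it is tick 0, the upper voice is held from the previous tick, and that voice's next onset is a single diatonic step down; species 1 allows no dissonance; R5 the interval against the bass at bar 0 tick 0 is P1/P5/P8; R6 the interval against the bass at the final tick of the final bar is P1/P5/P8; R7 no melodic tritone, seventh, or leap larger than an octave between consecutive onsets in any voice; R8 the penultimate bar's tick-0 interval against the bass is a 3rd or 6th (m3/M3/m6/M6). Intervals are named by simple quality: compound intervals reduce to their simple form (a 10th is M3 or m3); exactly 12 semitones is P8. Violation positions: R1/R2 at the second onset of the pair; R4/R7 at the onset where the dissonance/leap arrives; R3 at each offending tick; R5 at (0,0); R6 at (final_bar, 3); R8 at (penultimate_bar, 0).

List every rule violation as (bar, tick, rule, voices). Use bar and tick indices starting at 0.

bar 0: v0=F3 v1=F4 downbeat P8
bar 1: v0=D3 v1=A3 downbeat P5
bar 2: v0=E3 v1=B3 downbeat P5
bar 3: v0=F3 v1=G3 downbeat M2
bar 4: v0=E3 v1=A3 downbeat P4
bar 5: v0=G3 v1=B3 downbeat M3
bar 6: v0=F3 v1=F4 downbeat P8
  -> R4 @ bar 3 tick 0 v(0, 1): F3/G3 M2 untreated
  -> R4 @ bar 4 tick 0 v(0, 1): E3/A3 P4 untreated
  -> R7 @ bar 6 tick 0 v(1,): B3->F4 leap 6st

(3, 0, R4, (0, 1))
(4, 0, R4, (0, 1))
(6, 0, R7, (1,))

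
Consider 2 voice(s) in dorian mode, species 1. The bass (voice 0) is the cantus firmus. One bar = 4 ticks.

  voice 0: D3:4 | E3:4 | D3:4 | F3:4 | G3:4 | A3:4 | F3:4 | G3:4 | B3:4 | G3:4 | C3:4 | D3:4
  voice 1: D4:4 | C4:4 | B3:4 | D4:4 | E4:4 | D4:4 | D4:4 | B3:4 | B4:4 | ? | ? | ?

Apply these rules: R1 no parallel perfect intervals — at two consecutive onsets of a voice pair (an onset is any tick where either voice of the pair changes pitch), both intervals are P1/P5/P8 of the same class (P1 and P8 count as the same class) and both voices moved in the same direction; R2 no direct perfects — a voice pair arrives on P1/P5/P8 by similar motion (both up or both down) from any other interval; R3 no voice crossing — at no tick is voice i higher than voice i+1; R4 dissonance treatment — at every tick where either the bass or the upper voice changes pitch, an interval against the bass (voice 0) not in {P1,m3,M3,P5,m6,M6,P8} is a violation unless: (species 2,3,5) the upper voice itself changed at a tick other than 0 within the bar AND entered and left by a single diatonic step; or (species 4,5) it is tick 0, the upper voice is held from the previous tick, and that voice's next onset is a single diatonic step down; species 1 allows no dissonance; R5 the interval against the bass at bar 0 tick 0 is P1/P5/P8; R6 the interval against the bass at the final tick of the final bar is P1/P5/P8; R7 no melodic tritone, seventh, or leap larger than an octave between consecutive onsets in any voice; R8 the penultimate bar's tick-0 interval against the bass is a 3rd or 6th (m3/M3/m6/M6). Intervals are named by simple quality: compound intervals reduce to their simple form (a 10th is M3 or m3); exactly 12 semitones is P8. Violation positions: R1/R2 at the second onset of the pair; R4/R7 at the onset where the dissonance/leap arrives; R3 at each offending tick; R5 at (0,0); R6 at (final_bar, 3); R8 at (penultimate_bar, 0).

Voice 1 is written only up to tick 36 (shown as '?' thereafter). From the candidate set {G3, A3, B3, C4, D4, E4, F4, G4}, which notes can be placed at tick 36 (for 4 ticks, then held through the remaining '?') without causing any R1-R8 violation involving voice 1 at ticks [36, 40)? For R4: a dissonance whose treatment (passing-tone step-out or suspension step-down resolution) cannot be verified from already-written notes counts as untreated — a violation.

{B3, E4}

G3: violates R1,R7
A3: violates R4,R7
B3: legal
C4: violates R4,R7
D4: violates R2
E4: legal
F4: violates R4,R7
G4: violates R1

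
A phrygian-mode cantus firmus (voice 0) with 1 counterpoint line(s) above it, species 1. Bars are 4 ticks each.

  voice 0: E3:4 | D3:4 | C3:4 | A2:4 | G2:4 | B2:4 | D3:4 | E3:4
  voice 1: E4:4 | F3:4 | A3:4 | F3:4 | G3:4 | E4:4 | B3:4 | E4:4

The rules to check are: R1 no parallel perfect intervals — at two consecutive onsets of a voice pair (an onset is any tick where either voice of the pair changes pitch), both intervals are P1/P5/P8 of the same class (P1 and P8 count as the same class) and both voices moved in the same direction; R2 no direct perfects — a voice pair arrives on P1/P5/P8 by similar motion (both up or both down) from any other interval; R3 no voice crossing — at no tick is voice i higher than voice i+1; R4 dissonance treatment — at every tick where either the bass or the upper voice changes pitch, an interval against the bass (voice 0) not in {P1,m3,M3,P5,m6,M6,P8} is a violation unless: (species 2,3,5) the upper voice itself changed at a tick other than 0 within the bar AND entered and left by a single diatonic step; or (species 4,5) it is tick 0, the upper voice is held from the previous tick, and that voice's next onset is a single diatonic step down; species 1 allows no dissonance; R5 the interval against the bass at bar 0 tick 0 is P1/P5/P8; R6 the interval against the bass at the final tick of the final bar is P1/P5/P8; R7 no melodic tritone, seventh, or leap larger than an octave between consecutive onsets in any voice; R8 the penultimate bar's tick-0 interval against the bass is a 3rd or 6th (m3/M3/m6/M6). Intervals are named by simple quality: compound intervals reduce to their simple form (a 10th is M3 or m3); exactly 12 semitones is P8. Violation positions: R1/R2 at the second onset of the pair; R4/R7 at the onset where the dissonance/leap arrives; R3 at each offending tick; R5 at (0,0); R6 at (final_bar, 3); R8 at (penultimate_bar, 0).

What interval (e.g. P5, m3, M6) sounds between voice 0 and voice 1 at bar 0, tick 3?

P8

voice 0=E3 voice 1=E4 -> P8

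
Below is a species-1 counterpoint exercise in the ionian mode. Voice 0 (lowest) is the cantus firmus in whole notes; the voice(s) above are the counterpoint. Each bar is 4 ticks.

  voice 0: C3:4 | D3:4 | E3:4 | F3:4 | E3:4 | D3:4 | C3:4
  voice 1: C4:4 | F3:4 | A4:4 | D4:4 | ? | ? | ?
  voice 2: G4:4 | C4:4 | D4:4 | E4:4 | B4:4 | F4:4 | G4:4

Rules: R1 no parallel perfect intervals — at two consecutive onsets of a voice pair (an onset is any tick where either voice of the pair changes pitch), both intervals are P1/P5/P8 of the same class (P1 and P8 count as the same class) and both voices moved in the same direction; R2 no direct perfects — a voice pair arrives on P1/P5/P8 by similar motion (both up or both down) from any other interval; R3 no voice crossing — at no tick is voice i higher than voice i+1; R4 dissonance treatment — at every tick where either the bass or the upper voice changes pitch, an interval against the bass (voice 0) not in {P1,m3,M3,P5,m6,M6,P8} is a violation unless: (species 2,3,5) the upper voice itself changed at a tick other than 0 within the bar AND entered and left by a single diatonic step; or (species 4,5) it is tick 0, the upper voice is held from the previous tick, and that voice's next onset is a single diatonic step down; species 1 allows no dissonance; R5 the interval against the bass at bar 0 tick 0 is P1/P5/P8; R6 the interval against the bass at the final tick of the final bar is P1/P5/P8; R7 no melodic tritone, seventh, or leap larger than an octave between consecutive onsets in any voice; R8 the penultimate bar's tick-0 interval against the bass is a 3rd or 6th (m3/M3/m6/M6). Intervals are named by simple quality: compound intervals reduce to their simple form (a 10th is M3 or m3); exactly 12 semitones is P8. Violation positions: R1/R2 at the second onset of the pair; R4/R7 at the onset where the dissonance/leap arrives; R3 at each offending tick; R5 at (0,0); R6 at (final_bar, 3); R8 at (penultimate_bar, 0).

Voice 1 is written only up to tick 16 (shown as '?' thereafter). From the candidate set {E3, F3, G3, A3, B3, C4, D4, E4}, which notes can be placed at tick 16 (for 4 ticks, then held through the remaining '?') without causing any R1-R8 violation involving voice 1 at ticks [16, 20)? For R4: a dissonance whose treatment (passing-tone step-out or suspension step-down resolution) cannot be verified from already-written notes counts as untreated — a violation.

E3: violates R2,R7
F3: violates R4
G3: legal
A3: violates R4
B3: violates R2
C4: legal
D4: violates R4
E4: violates R2

{C4, G3}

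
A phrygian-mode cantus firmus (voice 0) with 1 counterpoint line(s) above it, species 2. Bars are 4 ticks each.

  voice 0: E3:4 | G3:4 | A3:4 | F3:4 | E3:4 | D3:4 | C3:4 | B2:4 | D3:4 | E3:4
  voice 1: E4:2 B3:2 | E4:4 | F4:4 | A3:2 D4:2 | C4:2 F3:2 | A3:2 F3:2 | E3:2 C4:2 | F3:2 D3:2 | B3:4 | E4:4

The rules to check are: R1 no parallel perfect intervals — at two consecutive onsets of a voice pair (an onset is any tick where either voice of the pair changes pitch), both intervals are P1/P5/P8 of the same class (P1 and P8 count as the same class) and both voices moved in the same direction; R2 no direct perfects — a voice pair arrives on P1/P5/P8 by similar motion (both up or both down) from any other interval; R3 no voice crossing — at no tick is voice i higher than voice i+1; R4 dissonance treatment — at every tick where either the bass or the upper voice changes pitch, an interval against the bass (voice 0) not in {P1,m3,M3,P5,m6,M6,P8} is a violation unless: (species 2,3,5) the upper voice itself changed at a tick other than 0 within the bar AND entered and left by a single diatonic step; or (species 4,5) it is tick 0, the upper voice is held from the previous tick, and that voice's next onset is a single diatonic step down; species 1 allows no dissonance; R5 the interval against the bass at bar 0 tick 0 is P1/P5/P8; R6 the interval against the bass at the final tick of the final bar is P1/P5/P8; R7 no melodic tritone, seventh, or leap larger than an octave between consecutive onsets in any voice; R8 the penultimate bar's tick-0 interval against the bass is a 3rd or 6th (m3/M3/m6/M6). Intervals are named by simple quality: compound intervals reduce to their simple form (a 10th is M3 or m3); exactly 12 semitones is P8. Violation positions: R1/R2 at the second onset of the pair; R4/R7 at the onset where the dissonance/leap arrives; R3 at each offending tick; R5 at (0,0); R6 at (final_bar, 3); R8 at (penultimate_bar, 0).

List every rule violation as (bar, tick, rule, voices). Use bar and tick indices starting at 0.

bar 0: v0=E3 v1=E4 downbeat P8
bar 1: v0=G3 v1=E4 downbeat M6
bar 2: v0=A3 v1=F4 downbeat m6
bar 3: v0=F3 v1=A3 downbeat M3
bar 4: v0=E3 v1=C4 downbeat m6
bar 5: v0=D3 v1=A3 downbeat P5
bar 6: v0=C3 v1=E3 downbeat M3
bar 7: v0=B2 v1=F3 downbeat TT
bar 8: v0=D3 v1=B3 downbeat M6
bar 9: v0=E3 v1=E4 downbeat P8
  -> R4 @ bar 4 tick 2 v(0, 1): E3/F3 m2 untreated
  -> R4 @ bar 7 tick 0 v(0, 1): B2/F3 TT untreated
  -> R2 @ bar 9 tick 0 v(0, 1): D3/B3 M6 -> E3/E4 P8 similar

(4, 2, R4, (0, 1))
(7, 0, R4, (0, 1))
(9, 0, R2, (0, 1))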